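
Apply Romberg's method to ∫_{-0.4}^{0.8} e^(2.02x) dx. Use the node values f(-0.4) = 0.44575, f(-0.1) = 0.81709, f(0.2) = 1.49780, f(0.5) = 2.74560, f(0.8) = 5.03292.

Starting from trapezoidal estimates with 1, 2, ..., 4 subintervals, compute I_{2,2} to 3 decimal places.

I_{0,0} (trapezoid, 1 panel, h=1.2000): 3.28720
I_{1,0} (trapezoid, 2 panels, h=0.6000): 2.54228
I_{2,0} (trapezoid, 4 panels, h=0.3000): 2.33995
I_{1,1} = 2.54228 + (2.54228 − 3.28720)/3 = 2.29397
I_{2,1} = 2.33995 + (2.33995 − 2.54228)/3 = 2.27251
I_{2,2} = 2.27251 + (2.27251 − 2.29397)/15 = 2.27108

2.271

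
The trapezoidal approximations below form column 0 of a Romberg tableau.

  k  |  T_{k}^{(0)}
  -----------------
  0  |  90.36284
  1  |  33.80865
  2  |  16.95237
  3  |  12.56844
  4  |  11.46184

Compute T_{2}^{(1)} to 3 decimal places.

11.334

T_{2}^{(1)} = (4·16.95237 − 33.80865) / 3 = 11.33361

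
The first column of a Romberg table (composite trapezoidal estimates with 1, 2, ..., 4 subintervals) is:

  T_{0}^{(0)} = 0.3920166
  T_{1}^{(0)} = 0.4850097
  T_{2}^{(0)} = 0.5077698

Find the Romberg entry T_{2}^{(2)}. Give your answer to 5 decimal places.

Richardson extrapolation on the trapezoidal column (denominator 4−1=3):
T_{1}^{(1)} = 0.4850097 + (0.4850097 − 0.3920166)/3 = 0.5160074
T_{2}^{(1)} = (4·0.5077698 − 0.4850097) / 3 = 0.5153565
T_{2}^{(2)} = 0.5153565 + (0.5153565 − 0.5160074)/15 = 0.5153131

0.51531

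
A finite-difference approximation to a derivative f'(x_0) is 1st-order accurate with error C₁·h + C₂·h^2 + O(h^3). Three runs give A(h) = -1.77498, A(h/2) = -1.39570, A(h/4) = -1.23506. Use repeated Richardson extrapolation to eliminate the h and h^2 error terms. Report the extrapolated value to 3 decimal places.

-1.094

First eliminate the h term (factor 2^1 = 2):
  B₁ = (2·(-1.39570) − (-1.77498))/1 = -1.01642
  B₂ = (2·(-1.23506) − (-1.39570))/1 = -1.07442
Then eliminate the h^2 term (factor 2^2 = 4):
  (4·(-1.07442) − (-1.01642))/3 = -1.09375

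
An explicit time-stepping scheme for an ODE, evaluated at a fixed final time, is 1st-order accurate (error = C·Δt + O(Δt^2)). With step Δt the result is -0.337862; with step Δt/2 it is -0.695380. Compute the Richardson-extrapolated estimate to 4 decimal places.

Extrapolated value = (2·A(Δt/2) − A(Δt)) / (2 − 1)
= (2·(-0.695380) − (-0.337862)) / 1
= -1.052898 / 1 = -1.052898

-1.0529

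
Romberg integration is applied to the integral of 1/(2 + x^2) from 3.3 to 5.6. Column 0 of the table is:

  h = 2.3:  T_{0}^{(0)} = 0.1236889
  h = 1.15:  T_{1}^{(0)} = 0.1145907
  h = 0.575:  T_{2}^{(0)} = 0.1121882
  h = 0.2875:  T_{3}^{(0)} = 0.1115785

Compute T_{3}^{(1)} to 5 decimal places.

Richardson extrapolation on the trapezoidal column (denominator 4−1=3):
T_{3}^{(1)} = (4·0.1115785 − 0.1121882) / 3 = 0.1113753
(Column j=1 coincides with Simpson's rule on the same nodes.)

0.11138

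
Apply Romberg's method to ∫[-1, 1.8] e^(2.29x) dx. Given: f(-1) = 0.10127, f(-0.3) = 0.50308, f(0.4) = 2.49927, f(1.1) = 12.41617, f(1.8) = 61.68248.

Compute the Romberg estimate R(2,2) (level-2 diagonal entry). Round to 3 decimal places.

27.250

R(0,0) (trapezoid, 1 panel, h=2.8000): 86.49725
R(1,0) (trapezoid, 2 panels, h=1.4000): 46.74760
R(2,0) (trapezoid, 4 panels, h=0.7000): 32.41728
R(1,1) = 46.74760 + (46.74760 − 86.49725)/3 = 33.49772
R(2,1) = 32.41728 + (32.41728 − 46.74760)/3 = 27.64051
R(2,2) = 27.64051 + (27.64051 − 33.49772)/15 = 27.25003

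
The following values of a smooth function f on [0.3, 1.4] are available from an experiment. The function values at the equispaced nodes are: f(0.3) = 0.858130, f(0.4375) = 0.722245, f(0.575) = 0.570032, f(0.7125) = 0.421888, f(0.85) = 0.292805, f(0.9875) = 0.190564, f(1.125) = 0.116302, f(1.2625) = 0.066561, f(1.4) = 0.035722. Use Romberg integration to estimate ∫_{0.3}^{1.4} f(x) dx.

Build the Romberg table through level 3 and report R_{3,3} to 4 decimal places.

R_{0,0} (trapezoid, 1 panel, h=1.1000): 0.491619
R_{1,0} (trapezoid, 2 panels, h=0.5500): 0.406852
R_{2,0} (trapezoid, 4 panels, h=0.2750): 0.392168
R_{3,0} (trapezoid, 8 panels, h=0.1375): 0.388757
R_{1,1} = 0.406852 + (0.406852 − 0.491619)/3 = 0.378596
R_{2,1} = 0.392168 + (0.392168 − 0.406852)/3 = 0.387273
R_{3,1} = 0.388757 + (0.388757 − 0.392168)/3 = 0.387620
R_{2,2} = 0.387273 + (0.387273 − 0.378596)/15 = 0.387851
R_{3,2} = 0.387620 + (0.387620 − 0.387273)/15 = 0.387643
R_{3,3} = 0.387643 + (0.387643 − 0.387851)/63 = 0.387640

0.3876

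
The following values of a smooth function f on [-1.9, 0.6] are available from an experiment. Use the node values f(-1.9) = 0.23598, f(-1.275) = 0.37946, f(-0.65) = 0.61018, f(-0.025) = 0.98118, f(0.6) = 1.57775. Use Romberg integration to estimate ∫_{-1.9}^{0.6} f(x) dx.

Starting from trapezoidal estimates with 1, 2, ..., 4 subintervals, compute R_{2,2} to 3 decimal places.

1.766

R_{0,0} (trapezoid, 1 panel, h=2.5000): 2.26716
R_{1,0} (trapezoid, 2 panels, h=1.2500): 1.89631
R_{2,0} (trapezoid, 4 panels, h=0.6250): 1.79855
R_{1,1} = 1.89631 + (1.89631 − 2.26716)/3 = 1.77269
R_{2,1} = 1.79855 + (1.79855 − 1.89631)/3 = 1.76596
R_{2,2} = 1.76596 + (1.76596 − 1.77269)/15 = 1.76551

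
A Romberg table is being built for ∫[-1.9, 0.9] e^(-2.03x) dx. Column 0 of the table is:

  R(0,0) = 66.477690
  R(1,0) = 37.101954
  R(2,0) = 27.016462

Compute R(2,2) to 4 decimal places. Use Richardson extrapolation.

R(1,1) = 37.101954 + (37.101954 − 66.477690)/3 = 27.310042
R(2,1) = (4·27.016462 − 37.101954) / 3 = 23.654631
R(2,2) = (16·23.654631 − 27.310042) / 15 = 23.410937

23.4109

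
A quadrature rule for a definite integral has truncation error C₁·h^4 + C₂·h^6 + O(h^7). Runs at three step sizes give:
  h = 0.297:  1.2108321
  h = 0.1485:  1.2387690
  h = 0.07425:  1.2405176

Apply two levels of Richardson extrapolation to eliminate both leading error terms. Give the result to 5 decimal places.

First eliminate the h^4 term (factor 2^4 = 16):
  B₁ = (16·1.2387690 − 1.2108321)/15 = 1.2406315
  B₂ = (16·1.2405176 − 1.2387690)/15 = 1.2406342
Then eliminate the h^6 term (factor 2^6 = 64):
  (64·1.2406342 − 1.2406315)/63 = 1.2406342

1.24063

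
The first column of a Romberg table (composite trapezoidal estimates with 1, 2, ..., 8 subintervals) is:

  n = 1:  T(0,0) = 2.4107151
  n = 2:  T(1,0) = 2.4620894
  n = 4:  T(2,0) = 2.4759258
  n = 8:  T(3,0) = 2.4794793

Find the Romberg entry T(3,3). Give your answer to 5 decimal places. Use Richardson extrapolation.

2.48067

T(1,1) = (4·2.4620894 − 2.4107151) / 3 = 2.4792142
T(2,1) = 2.4759258 + (2.4759258 − 2.4620894)/3 = 2.4805379
T(3,1) = 2.4794793 + (2.4794793 − 2.4759258)/3 = 2.4806638
T(2,2) = (16·2.4805379 − 2.4792142) / 15 = 2.4806261
T(3,2) = (16·2.4806638 − 2.4805379) / 15 = 2.4806722
T(3,3) = (64·2.4806722 − 2.4806261) / 63 = 2.4806729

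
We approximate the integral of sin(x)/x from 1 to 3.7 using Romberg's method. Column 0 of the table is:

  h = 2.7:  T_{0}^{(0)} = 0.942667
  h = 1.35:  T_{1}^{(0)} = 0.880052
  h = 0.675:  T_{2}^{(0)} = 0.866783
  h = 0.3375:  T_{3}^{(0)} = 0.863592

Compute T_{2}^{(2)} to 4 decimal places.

0.8626

Richardson extrapolation on the trapezoidal column (denominator 4−1=3):
T_{1}^{(1)} = 0.880052 + (0.880052 − 0.942667)/3 = 0.859180
T_{2}^{(1)} = 0.866783 + (0.866783 − 0.880052)/3 = 0.862360
T_{2}^{(2)} = 0.862360 + (0.862360 − 0.859180)/15 = 0.862572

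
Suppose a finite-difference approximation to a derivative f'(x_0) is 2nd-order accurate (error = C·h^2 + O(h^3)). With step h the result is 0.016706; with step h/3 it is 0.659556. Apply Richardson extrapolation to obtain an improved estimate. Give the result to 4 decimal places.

0.7399

The leading error scales as h^2; refining by a factor of 3 reduces it by 3^2 = 9.
Extrapolated value = (9·A(h/3) − A(h)) / (9 − 1)
= (9·0.659556 − 0.016706) / 8
= 5.919298 / 8 = 0.739912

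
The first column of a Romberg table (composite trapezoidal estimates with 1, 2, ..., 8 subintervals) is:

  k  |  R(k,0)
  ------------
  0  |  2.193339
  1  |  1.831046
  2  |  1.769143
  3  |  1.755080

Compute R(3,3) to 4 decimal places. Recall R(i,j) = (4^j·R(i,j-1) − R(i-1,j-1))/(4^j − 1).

Richardson extrapolation on the trapezoidal column (denominator 4−1=3):
R(1,1) = (4·1.831046 − 2.193339) / 3 = 1.710282
R(2,1) = (4·1.769143 − 1.831046) / 3 = 1.748509
R(3,1) = (4·1.755080 − 1.769143) / 3 = 1.750392
R(2,2) = 1.748509 + (1.748509 − 1.710282)/15 = 1.751057
R(3,2) = (16·1.750392 − 1.748509) / 15 = 1.750518
R(3,3) = (64·1.750518 − 1.751057) / 63 = 1.750509

1.7505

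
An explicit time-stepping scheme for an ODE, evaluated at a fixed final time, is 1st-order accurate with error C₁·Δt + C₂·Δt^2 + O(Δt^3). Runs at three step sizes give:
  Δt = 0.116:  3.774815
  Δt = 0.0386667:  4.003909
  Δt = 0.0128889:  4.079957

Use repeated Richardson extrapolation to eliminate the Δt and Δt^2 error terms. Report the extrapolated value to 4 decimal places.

First eliminate the Δt term (factor 3^1 = 3):
  B₁ = (3·4.003909 − 3.774815)/2 = 4.118456
  B₂ = (3·4.079957 − 4.003909)/2 = 4.117981
Then eliminate the Δt^2 term (factor 3^2 = 9):
  (9·4.117981 − 4.118456)/8 = 4.117922

4.1179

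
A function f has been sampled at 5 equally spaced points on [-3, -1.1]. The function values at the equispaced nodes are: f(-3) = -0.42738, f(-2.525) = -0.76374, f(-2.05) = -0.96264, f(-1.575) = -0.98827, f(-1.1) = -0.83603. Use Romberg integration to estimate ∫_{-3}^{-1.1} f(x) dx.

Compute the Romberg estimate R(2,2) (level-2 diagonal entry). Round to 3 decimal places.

R(0,0) (trapezoid, 1 panel, h=1.9000): -1.20024
R(1,0) (trapezoid, 2 panels, h=0.9500): -1.51463
R(2,0) (trapezoid, 4 panels, h=0.4750): -1.58952
R(1,1) = -1.51463 + (-1.51463 − (-1.20024))/3 = -1.61943
R(2,1) = -1.58952 + (-1.58952 − (-1.51463))/3 = -1.61448
R(2,2) = -1.61448 + (-1.61448 − (-1.61943))/15 = -1.61415

-1.614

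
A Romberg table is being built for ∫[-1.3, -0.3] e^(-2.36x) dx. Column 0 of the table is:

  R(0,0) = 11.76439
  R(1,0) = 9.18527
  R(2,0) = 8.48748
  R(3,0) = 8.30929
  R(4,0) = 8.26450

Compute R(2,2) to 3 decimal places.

Richardson extrapolation on the trapezoidal column (denominator 4−1=3):
R(1,1) = 9.18527 + (9.18527 − 11.76439)/3 = 8.32556
R(2,1) = 8.48748 + (8.48748 − 9.18527)/3 = 8.25488
R(2,2) = (16·8.25488 − 8.32556) / 15 = 8.25017

8.250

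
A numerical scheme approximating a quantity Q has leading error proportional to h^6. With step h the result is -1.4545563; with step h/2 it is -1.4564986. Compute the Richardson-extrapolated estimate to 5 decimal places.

-1.45653

Extrapolated value = (64·A(h/2) − A(h)) / (64 − 1)
= (64·(-1.4564986) − (-1.4545563)) / 63
= -91.7613541 / 63 = -1.4565294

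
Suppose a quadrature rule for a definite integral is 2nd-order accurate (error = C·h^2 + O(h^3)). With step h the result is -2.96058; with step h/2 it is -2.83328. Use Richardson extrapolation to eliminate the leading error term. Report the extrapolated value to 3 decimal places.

-2.791

The leading error scales as h^2; refining by a factor of 2 reduces it by 2^2 = 4.
Extrapolated value = (4·A(h/2) − A(h)) / (4 − 1)
= (4·(-2.83328) − (-2.96058)) / 3
= -8.37254 / 3 = -2.79085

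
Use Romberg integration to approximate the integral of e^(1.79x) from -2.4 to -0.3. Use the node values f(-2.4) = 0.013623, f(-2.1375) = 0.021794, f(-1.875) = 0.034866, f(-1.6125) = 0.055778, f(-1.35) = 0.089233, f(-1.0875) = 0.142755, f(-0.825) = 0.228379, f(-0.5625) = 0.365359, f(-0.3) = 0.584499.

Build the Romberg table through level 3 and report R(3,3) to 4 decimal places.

R(0,0) (trapezoid, 1 panel, h=2.1000): 0.628028
R(1,0) (trapezoid, 2 panels, h=1.0500): 0.407709
R(2,0) (trapezoid, 4 panels, h=0.5250): 0.342058
R(3,0) (trapezoid, 8 panels, h=0.2625): 0.324772
R(1,1) = 0.407709 + (0.407709 − 0.628028)/3 = 0.334269
R(2,1) = 0.342058 + (0.342058 − 0.407709)/3 = 0.320174
R(3,1) = 0.324772 + (0.324772 − 0.342058)/3 = 0.319010
R(2,2) = 0.320174 + (0.320174 − 0.334269)/15 = 0.319234
R(3,2) = 0.319010 + (0.319010 − 0.320174)/15 = 0.318932
R(3,3) = 0.318932 + (0.318932 − 0.319234)/63 = 0.318927

0.3189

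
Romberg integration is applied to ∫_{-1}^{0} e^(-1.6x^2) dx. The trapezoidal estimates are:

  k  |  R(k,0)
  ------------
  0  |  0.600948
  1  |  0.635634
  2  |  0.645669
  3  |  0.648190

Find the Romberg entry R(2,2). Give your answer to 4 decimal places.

0.6491

Richardson extrapolation on the trapezoidal column (denominator 4−1=3):
R(1,1) = 0.635634 + (0.635634 − 0.600948)/3 = 0.647196
R(2,1) = 0.645669 + (0.645669 − 0.635634)/3 = 0.649014
R(2,2) = 0.649014 + (0.649014 − 0.647196)/15 = 0.649135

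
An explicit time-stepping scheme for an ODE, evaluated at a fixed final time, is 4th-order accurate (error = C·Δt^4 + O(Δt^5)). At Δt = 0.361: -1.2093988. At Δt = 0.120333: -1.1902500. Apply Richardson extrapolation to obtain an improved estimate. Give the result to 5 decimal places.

The leading error scales as Δt^4; refining by a factor of 3 reduces it by 3^4 = 81.
Extrapolated value = (81·A(Δt/3) − A(Δt)) / (81 − 1)
= (81·(-1.1902500) − (-1.2093988)) / 80
= -95.2008512 / 80 = -1.1900106

-1.19001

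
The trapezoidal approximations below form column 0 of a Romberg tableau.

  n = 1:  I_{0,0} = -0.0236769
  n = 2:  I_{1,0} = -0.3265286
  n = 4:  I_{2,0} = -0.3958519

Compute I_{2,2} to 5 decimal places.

-0.41839

Richardson extrapolation on the trapezoidal column (denominator 4−1=3):
I_{1,1} = -0.3265286 + (-0.3265286 − (-0.0236769))/3 = -0.4274792
I_{2,1} = -0.3958519 + (-0.3958519 − (-0.3265286))/3 = -0.4189597
I_{2,2} = (16·(-0.4189597) − (-0.4274792)) / 15 = -0.4183917
(Column j=1 coincides with Simpson's rule on the same nodes.)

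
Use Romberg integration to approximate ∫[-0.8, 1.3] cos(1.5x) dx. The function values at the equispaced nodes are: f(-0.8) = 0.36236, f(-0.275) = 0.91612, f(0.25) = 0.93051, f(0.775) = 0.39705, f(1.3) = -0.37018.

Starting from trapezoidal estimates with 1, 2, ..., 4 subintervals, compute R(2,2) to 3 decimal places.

1.240

R(0,0) (trapezoid, 1 panel, h=2.1000): -0.00821
R(1,0) (trapezoid, 2 panels, h=1.0500): 0.97293
R(2,0) (trapezoid, 4 panels, h=0.5250): 1.17588
R(1,1) = 0.97293 + (0.97293 − (-0.00821))/3 = 1.29998
R(2,1) = 1.17588 + (1.17588 − 0.97293)/3 = 1.24353
R(2,2) = 1.24353 + (1.24353 − 1.29998)/15 = 1.23977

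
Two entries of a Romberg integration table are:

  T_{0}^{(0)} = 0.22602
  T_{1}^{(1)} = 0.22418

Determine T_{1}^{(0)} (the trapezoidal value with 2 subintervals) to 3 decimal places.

From T_{1}^{(1)} = (4·T_{1}^{(0)} − T_{0}^{(0)})/3, solve for T_{1}^{(0)}:
4·T_{1}^{(0)} = 3·0.22418 + 0.22602 = 0.89856
T_{1}^{(0)} = 0.22464

0.225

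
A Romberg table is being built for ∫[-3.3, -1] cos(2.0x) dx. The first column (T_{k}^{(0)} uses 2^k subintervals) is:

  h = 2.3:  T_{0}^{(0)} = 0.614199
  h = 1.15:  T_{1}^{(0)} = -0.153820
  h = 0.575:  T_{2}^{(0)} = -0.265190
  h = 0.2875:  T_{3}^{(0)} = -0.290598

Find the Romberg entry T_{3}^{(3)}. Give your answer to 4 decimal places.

Richardson extrapolation on the trapezoidal column (denominator 4−1=3):
T_{1}^{(1)} = (4·(-0.153820) − 0.614199) / 3 = -0.409826
T_{2}^{(1)} = -0.265190 + (-0.265190 − (-0.153820))/3 = -0.302313
T_{3}^{(1)} = -0.290598 + (-0.290598 − (-0.265190))/3 = -0.299067
T_{2}^{(2)} = -0.302313 + (-0.302313 − (-0.409826))/15 = -0.295145
T_{3}^{(2)} = (16·(-0.299067) − (-0.302313)) / 15 = -0.298851
T_{3}^{(3)} = (64·(-0.298851) − (-0.295145)) / 63 = -0.298910
(Column j=1 coincides with Simpson's rule on the same nodes.)

-0.2989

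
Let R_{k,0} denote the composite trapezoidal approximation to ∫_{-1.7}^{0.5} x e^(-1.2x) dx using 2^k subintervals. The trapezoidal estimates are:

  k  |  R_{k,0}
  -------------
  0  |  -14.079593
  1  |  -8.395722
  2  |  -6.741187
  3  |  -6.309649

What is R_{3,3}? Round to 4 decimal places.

Richardson extrapolation on the trapezoidal column (denominator 4−1=3):
R_{1,1} = -8.395722 + (-8.395722 − (-14.079593))/3 = -6.501098
R_{2,1} = (4·(-6.741187) − (-8.395722)) / 3 = -6.189675
R_{3,1} = -6.309649 + (-6.309649 − (-6.741187))/3 = -6.165803
R_{2,2} = -6.189675 + (-6.189675 − (-6.501098))/15 = -6.168913
R_{3,2} = (16·(-6.165803) − (-6.189675)) / 15 = -6.164212
R_{3,3} = (64·(-6.164212) − (-6.168913)) / 63 = -6.164137
(Column j=1 coincides with Simpson's rule on the same nodes.)

-6.1641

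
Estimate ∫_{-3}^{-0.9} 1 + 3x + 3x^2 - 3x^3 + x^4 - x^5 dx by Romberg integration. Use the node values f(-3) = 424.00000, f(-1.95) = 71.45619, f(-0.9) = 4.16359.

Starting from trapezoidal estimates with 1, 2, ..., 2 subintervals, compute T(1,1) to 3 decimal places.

T(0,0) (trapezoid, 1 panel, h=2.1000): 449.57177
T(1,0) (trapezoid, 2 panels, h=1.0500): 299.81488
T(1,1) = 299.81488 + (299.81488 − 449.57177)/3 = 249.89592

249.896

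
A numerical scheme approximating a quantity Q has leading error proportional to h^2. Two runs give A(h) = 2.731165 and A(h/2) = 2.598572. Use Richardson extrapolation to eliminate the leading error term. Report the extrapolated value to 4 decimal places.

Extrapolated value = (4·A(h/2) − A(h)) / (4 − 1)
= (4·2.598572 − 2.731165) / 3
= 7.663123 / 3 = 2.554374

2.5544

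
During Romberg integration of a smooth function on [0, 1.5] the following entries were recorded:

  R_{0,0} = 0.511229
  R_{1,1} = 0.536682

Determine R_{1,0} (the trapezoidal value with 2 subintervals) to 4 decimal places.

From R_{1,1} = (4·R_{1,0} − R_{0,0})/3, solve for R_{1,0}:
4·R_{1,0} = 3·0.536682 + 0.511229 = 2.121275
R_{1,0} = 0.530319

0.5303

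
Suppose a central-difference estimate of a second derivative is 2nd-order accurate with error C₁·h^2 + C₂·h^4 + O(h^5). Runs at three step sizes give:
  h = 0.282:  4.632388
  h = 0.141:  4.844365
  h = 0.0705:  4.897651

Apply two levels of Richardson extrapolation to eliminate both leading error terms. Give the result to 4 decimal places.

First eliminate the h^2 term (factor 2^2 = 4):
  B₁ = (4·4.844365 − 4.632388)/3 = 4.915024
  B₂ = (4·4.897651 − 4.844365)/3 = 4.915413
Then eliminate the h^4 term (factor 2^4 = 16):
  (16·4.915413 − 4.915024)/15 = 4.915439

4.9154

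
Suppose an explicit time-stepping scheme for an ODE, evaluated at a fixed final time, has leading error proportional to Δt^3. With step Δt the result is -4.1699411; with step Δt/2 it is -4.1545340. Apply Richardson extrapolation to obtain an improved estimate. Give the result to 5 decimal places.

-4.15233

The leading error scales as Δt^3; refining by a factor of 2 reduces it by 2^3 = 8.
Extrapolated value = (8·A(Δt/2) − A(Δt)) / (8 − 1)
= (8·(-4.1545340) − (-4.1699411)) / 7
= -29.0663309 / 7 = -4.1523330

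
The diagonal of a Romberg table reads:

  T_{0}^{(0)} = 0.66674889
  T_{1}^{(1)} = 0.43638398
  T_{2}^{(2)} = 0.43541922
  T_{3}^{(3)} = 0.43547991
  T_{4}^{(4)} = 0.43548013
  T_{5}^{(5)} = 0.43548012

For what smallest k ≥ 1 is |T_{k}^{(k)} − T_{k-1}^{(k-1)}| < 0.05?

k = 2

|T_{1}^{(1)} − T_{0}^{(0)}| = 0.23036491 ≥ 0.05
|T_{2}^{(2)} − T_{1}^{(1)}| = 0.00096476 < 0.05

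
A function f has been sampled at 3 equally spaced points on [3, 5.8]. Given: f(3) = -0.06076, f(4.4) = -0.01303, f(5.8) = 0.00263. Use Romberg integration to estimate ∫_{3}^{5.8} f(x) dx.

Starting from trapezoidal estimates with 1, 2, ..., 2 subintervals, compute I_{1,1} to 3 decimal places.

I_{0,0} (trapezoid, 1 panel, h=2.8000): -0.08138
I_{1,0} (trapezoid, 2 panels, h=1.4000): -0.05893
I_{1,1} = -0.05893 + (-0.05893 − (-0.08138))/3 = -0.05145

-0.051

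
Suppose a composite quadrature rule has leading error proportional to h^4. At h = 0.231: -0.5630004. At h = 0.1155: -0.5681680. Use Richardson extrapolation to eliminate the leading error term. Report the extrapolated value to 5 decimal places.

The leading error scales as h^4; refining by a factor of 2 reduces it by 2^4 = 16.
Extrapolated value = (16·A(h/2) − A(h)) / (16 − 1)
= (16·(-0.5681680) − (-0.5630004)) / 15
= -8.5276876 / 15 = -0.5685125

-0.56851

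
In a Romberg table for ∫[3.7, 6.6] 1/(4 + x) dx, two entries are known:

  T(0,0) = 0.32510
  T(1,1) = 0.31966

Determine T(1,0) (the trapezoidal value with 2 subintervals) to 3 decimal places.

0.321

From T(1,1) = (4·T(1,0) − T(0,0))/3, solve for T(1,0):
4·T(1,0) = 3·0.31966 + 0.32510 = 1.28408
T(1,0) = 0.32102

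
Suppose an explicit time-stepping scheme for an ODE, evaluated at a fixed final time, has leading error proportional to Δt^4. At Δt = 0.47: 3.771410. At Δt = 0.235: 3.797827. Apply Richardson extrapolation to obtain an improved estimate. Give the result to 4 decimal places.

3.7996

Extrapolated value = (16·A(Δt/2) − A(Δt)) / (16 − 1)
= (16·3.797827 − 3.771410) / 15
= 56.993822 / 15 = 3.799588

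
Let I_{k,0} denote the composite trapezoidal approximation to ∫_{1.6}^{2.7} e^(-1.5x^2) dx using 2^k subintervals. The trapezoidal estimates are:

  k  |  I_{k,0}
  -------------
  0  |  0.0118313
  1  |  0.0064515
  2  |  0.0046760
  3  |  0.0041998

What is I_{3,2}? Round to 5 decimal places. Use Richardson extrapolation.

I_{2,1} = (4·0.0046760 − 0.0064515) / 3 = 0.0040842
I_{3,1} = (4·0.0041998 − 0.0046760) / 3 = 0.0040411
I_{3,2} = 0.0040411 + (0.0040411 − 0.0040842)/15 = 0.0040382

0.00404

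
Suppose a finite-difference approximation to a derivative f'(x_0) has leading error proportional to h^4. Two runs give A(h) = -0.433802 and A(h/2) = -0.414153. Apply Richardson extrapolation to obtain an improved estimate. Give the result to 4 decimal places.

The leading error scales as h^4; refining by a factor of 2 reduces it by 2^4 = 16.
Extrapolated value = (16·A(h/2) − A(h)) / (16 − 1)
= (16·(-0.414153) − (-0.433802)) / 15
= -6.192646 / 15 = -0.412843

-0.4128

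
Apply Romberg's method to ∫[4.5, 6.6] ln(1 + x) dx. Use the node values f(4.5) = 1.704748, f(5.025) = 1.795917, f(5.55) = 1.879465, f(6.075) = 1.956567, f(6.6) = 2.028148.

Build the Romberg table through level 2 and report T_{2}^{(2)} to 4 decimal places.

3.9378

T_{0}^{(0)} (trapezoid, 1 panel, h=2.1000): 3.919541
T_{1}^{(0)} (trapezoid, 2 panels, h=1.0500): 3.933209
T_{2}^{(0)} (trapezoid, 4 panels, h=0.5250): 3.936658
T_{1}^{(1)} = 3.933209 + (3.933209 − 3.919541)/3 = 3.937765
T_{2}^{(1)} = 3.936658 + (3.936658 − 3.933209)/3 = 3.937808
T_{2}^{(2)} = 3.937808 + (3.937808 − 3.937765)/15 = 3.937811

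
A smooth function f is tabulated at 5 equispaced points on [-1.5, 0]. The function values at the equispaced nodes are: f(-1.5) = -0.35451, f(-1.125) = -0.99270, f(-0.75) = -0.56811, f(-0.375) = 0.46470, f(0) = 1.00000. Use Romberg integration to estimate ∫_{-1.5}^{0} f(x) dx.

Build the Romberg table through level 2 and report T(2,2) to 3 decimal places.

T(0,0) (trapezoid, 1 panel, h=1.5000): 0.48412
T(1,0) (trapezoid, 2 panels, h=0.7500): -0.18402
T(2,0) (trapezoid, 4 panels, h=0.3750): -0.29001
T(1,1) = -0.18402 + (-0.18402 − 0.48412)/3 = -0.40673
T(2,1) = -0.29001 + (-0.29001 − (-0.18402))/3 = -0.32534
T(2,2) = -0.32534 + (-0.32534 − (-0.40673))/15 = -0.31991

-0.320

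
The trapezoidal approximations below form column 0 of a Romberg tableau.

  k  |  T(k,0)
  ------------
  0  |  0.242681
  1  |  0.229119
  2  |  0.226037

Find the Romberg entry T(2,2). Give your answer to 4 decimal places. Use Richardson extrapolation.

Richardson extrapolation on the trapezoidal column (denominator 4−1=3):
T(1,1) = (4·0.229119 − 0.242681) / 3 = 0.224598
T(2,1) = (4·0.226037 − 0.229119) / 3 = 0.225010
T(2,2) = (16·0.225010 − 0.224598) / 15 = 0.225037

0.2250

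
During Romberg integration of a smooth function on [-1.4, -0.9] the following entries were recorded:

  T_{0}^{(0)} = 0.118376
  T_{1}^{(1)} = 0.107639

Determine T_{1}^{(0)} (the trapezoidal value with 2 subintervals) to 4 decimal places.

From T_{1}^{(1)} = (4·T_{1}^{(0)} − T_{0}^{(0)})/3, solve for T_{1}^{(0)}:
4·T_{1}^{(0)} = 3·0.107639 + 0.118376 = 0.441293
T_{1}^{(0)} = 0.110323

0.1103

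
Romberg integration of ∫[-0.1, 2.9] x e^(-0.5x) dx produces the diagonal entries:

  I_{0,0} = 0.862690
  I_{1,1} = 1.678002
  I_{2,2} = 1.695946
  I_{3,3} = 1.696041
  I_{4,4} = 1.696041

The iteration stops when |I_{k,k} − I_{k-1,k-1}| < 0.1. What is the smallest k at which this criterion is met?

|I_{1,1} − I_{0,0}| = 0.815312 ≥ 0.1
|I_{2,2} − I_{1,1}| = 0.017944 < 0.1

k = 2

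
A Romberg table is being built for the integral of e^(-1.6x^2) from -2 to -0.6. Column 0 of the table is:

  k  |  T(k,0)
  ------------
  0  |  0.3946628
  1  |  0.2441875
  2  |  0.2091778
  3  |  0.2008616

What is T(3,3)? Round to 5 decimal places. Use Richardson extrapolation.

T(1,1) = 0.2441875 + (0.2441875 − 0.3946628)/3 = 0.1940291
T(2,1) = 0.2091778 + (0.2091778 − 0.2441875)/3 = 0.1975079
T(3,1) = (4·0.2008616 − 0.2091778) / 3 = 0.1980895
T(2,2) = 0.1975079 + (0.1975079 − 0.1940291)/15 = 0.1977398
T(3,2) = (16·0.1980895 − 0.1975079) / 15 = 0.1981283
T(3,3) = 0.1981283 + (0.1981283 − 0.1977398)/63 = 0.1981345

0.19813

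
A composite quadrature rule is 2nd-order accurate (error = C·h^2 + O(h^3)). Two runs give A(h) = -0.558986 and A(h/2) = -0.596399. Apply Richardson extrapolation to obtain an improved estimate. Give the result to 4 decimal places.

-0.6089

The leading error scales as h^2; refining by a factor of 2 reduces it by 2^2 = 4.
Extrapolated value = (4·A(h/2) − A(h)) / (4 − 1)
= (4·(-0.596399) − (-0.558986)) / 3
= -1.826610 / 3 = -0.608870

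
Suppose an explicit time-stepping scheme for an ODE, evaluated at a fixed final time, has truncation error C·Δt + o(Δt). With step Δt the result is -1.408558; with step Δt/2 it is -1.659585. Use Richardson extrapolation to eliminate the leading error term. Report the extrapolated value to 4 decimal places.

-1.9106

The leading error scales as Δt; refining by a factor of 2 reduces it by 2^1 = 2.
Extrapolated value = (2·A(Δt/2) − A(Δt)) / (2 − 1)
= (2·(-1.659585) − (-1.408558)) / 1
= -1.910612 / 1 = -1.910612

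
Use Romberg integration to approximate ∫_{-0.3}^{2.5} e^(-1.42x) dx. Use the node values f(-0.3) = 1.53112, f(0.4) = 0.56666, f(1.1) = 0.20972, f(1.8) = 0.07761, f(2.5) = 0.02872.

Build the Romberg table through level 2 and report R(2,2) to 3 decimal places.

R(0,0) (trapezoid, 1 panel, h=2.8000): 2.18378
R(1,0) (trapezoid, 2 panels, h=1.4000): 1.38550
R(2,0) (trapezoid, 4 panels, h=0.7000): 1.14374
R(1,1) = 1.38550 + (1.38550 − 2.18378)/3 = 1.11941
R(2,1) = 1.14374 + (1.14374 − 1.38550)/3 = 1.06315
R(2,2) = 1.06315 + (1.06315 − 1.11941)/15 = 1.05940

1.059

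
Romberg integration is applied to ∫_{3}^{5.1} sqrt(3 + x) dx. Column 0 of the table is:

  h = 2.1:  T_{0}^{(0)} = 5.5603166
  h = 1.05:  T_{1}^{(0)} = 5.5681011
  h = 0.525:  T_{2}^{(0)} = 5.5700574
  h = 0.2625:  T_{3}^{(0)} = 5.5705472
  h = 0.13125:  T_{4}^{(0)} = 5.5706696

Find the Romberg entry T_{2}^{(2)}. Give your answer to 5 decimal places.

5.57071

Richardson extrapolation on the trapezoidal column (denominator 4−1=3):
T_{1}^{(1)} = 5.5681011 + (5.5681011 − 5.5603166)/3 = 5.5706959
T_{2}^{(1)} = (4·5.5700574 − 5.5681011) / 3 = 5.5707095
T_{2}^{(2)} = 5.5707095 + (5.5707095 − 5.5706959)/15 = 5.5707104
(Column j=1 coincides with Simpson's rule on the same nodes.)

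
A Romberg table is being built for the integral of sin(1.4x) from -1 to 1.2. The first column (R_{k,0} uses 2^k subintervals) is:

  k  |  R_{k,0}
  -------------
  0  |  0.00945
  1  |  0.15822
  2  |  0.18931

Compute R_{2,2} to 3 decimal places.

0.199

R_{1,1} = (4·0.15822 − 0.00945) / 3 = 0.20781
R_{2,1} = (4·0.18931 − 0.15822) / 3 = 0.19967
R_{2,2} = (16·0.19967 − 0.20781) / 15 = 0.19913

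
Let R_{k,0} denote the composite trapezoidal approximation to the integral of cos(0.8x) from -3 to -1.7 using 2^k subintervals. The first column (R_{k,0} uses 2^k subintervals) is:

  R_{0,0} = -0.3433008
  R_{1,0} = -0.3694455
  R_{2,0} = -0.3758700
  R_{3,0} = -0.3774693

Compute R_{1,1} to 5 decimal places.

-0.37816

R_{1,1} = (4·(-0.3694455) − (-0.3433008)) / 3 = -0.3781604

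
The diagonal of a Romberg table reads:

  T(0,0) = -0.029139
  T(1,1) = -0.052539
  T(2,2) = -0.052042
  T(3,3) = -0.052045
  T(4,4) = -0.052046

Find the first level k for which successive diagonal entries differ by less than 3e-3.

|T(1,1) − T(0,0)| = 0.023400 ≥ 3e-3
|T(2,2) − T(1,1)| = 0.000497 < 3e-3

k = 2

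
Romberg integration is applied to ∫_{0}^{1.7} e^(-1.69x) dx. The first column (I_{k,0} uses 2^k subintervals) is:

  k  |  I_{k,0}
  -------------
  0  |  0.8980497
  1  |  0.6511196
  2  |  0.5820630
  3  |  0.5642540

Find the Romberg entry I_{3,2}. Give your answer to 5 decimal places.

0.55827

I_{2,1} = (4·0.5820630 − 0.6511196) / 3 = 0.5590441
I_{3,1} = (4·0.5642540 − 0.5820630) / 3 = 0.5583177
I_{3,2} = (16·0.5583177 − 0.5590441) / 15 = 0.5582693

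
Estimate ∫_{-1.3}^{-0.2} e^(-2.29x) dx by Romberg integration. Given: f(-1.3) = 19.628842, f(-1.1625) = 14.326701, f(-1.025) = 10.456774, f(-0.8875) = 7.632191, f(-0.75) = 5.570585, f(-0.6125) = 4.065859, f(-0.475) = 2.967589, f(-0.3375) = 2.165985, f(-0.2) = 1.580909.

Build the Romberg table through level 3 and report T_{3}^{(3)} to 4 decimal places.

T_{0}^{(0)} (trapezoid, 1 panel, h=1.1000): 11.665363
T_{1}^{(0)} (trapezoid, 2 panels, h=0.5500): 8.896503
T_{2}^{(0)} (trapezoid, 4 panels, h=0.2750): 8.139951
T_{3}^{(0)} (trapezoid, 8 panels, h=0.1375): 7.946202
T_{1}^{(1)} = 8.896503 + (8.896503 − 11.665363)/3 = 7.973550
T_{2}^{(1)} = 8.139951 + (8.139951 − 8.896503)/3 = 7.887767
T_{3}^{(1)} = 7.946202 + (7.946202 − 8.139951)/3 = 7.881619
T_{2}^{(2)} = 7.887767 + (7.887767 − 7.973550)/15 = 7.882048
T_{3}^{(2)} = 7.881619 + (7.881619 − 7.887767)/15 = 7.881209
T_{3}^{(3)} = 7.881209 + (7.881209 − 7.882048)/63 = 7.881196

7.8812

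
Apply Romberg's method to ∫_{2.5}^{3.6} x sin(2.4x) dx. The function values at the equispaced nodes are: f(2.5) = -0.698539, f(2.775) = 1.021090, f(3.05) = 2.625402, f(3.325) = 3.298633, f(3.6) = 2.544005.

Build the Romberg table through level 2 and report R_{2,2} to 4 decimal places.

2.2324

R_{0,0} (trapezoid, 1 panel, h=1.1000): 1.015006
R_{1,0} (trapezoid, 2 panels, h=0.5500): 1.951474
R_{2,0} (trapezoid, 4 panels, h=0.2750): 2.163661
R_{1,1} = 1.951474 + (1.951474 − 1.015006)/3 = 2.263630
R_{2,1} = 2.163661 + (2.163661 − 1.951474)/3 = 2.234390
R_{2,2} = 2.234390 + (2.234390 − 2.263630)/15 = 2.232441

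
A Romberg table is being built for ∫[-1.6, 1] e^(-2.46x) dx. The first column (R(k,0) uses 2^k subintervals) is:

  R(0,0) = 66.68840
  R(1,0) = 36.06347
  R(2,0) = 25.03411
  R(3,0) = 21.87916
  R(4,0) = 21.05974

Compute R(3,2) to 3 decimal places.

Richardson extrapolation on the trapezoidal column (denominator 4−1=3):
R(2,1) = (4·25.03411 − 36.06347) / 3 = 21.35766
R(3,1) = 21.87916 + (21.87916 − 25.03411)/3 = 20.82751
R(3,2) = 20.82751 + (20.82751 − 21.35766)/15 = 20.79217

20.792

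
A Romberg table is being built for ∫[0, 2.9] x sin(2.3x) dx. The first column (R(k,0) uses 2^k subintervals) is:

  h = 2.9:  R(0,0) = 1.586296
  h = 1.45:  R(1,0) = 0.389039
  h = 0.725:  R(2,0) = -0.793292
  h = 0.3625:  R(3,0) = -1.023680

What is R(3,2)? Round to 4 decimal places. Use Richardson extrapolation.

-1.0947

Richardson extrapolation on the trapezoidal column (denominator 4−1=3):
R(2,1) = (4·(-0.793292) − 0.389039) / 3 = -1.187402
R(3,1) = (4·(-1.023680) − (-0.793292)) / 3 = -1.100476
R(3,2) = (16·(-1.100476) − (-1.187402)) / 15 = -1.094681
(Column j=1 coincides with Simpson's rule on the same nodes.)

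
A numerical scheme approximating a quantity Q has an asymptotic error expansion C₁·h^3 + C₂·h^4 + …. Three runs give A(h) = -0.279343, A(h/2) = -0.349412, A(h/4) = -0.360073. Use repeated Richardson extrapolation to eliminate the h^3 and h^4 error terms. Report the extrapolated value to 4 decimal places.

-0.3617

First eliminate the h^3 term (factor 2^3 = 8):
  B₁ = (8·(-0.349412) − (-0.279343))/7 = -0.359422
  B₂ = (8·(-0.360073) − (-0.349412))/7 = -0.361596
Then eliminate the h^4 term (factor 2^4 = 16):
  (16·(-0.361596) − (-0.359422))/15 = -0.361741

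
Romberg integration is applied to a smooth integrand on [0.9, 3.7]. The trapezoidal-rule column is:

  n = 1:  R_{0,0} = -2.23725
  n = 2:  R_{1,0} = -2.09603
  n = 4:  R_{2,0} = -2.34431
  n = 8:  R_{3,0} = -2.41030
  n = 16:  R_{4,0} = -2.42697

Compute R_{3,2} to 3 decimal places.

-2.433

R_{2,1} = -2.34431 + (-2.34431 − (-2.09603))/3 = -2.42707
R_{3,1} = -2.41030 + (-2.41030 − (-2.34431))/3 = -2.43230
R_{3,2} = -2.43230 + (-2.43230 − (-2.42707))/15 = -2.43265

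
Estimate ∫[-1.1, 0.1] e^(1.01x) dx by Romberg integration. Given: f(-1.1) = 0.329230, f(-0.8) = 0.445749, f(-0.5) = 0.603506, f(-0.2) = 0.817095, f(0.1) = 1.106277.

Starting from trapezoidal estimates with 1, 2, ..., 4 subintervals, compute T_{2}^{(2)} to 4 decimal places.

T_{0}^{(0)} (trapezoid, 1 panel, h=1.2000): 0.861304
T_{1}^{(0)} (trapezoid, 2 panels, h=0.6000): 0.792756
T_{2}^{(0)} (trapezoid, 4 panels, h=0.3000): 0.775231
T_{1}^{(1)} = 0.792756 + (0.792756 − 0.861304)/3 = 0.769907
T_{2}^{(1)} = 0.775231 + (0.775231 − 0.792756)/3 = 0.769389
T_{2}^{(2)} = 0.769389 + (0.769389 − 0.769907)/15 = 0.769354

0.7694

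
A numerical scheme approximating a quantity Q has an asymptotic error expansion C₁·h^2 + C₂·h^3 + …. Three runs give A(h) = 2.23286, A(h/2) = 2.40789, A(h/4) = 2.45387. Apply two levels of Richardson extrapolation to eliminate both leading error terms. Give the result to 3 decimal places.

2.470

First eliminate the h^2 term (factor 2^2 = 4):
  B₁ = (4·2.40789 − 2.23286)/3 = 2.46623
  B₂ = (4·2.45387 − 2.40789)/3 = 2.46920
Then eliminate the h^3 term (factor 2^3 = 8):
  (8·2.46920 − 2.46623)/7 = 2.46962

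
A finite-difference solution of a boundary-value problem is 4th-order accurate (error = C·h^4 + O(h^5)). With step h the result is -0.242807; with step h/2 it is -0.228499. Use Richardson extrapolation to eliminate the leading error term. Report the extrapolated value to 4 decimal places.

Extrapolated value = (16·A(h/2) − A(h)) / (16 − 1)
= (16·(-0.228499) − (-0.242807)) / 15
= -3.413177 / 15 = -0.227545

-0.2275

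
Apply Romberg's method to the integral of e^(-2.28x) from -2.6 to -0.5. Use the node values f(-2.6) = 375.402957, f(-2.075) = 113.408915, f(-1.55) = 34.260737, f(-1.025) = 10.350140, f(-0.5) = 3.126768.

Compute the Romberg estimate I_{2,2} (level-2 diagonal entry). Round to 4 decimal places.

163.8263

I_{0,0} (trapezoid, 1 panel, h=2.1000): 397.456211
I_{1,0} (trapezoid, 2 panels, h=1.0500): 234.701879
I_{2,0} (trapezoid, 4 panels, h=0.5250): 182.324444
I_{1,1} = 234.701879 + (234.701879 − 397.456211)/3 = 180.450435
I_{2,1} = 182.324444 + (182.324444 − 234.701879)/3 = 164.865299
I_{2,2} = 164.865299 + (164.865299 − 180.450435)/15 = 163.826290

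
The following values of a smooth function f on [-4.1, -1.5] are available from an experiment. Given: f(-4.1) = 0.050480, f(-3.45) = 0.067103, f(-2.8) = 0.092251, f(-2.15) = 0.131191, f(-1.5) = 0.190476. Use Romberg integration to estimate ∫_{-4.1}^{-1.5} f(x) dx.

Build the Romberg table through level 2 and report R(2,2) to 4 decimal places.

R(0,0) (trapezoid, 1 panel, h=2.6000): 0.313243
R(1,0) (trapezoid, 2 panels, h=1.3000): 0.276548
R(2,0) (trapezoid, 4 panels, h=0.6500): 0.267165
R(1,1) = 0.276548 + (0.276548 − 0.313243)/3 = 0.264316
R(2,1) = 0.267165 + (0.267165 − 0.276548)/3 = 0.264037
R(2,2) = 0.264037 + (0.264037 − 0.264316)/15 = 0.264018

0.2640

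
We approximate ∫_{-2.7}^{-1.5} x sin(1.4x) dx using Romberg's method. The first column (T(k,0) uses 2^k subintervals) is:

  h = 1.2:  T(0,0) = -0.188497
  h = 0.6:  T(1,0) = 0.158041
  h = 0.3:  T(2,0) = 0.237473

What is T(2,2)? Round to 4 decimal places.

Richardson extrapolation on the trapezoidal column (denominator 4−1=3):
T(1,1) = (4·0.158041 − (-0.188497)) / 3 = 0.273554
T(2,1) = (4·0.237473 − 0.158041) / 3 = 0.263950
T(2,2) = (16·0.263950 − 0.273554) / 15 = 0.263310
(Column j=1 coincides with Simpson's rule on the same nodes.)

0.2633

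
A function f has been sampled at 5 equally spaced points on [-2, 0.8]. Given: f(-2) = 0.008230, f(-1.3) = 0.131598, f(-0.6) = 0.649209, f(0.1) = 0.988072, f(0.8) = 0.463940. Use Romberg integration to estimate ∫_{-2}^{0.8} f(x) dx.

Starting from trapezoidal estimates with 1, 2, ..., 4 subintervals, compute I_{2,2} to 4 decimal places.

1.4599

I_{0,0} (trapezoid, 1 panel, h=2.8000): 0.661038
I_{1,0} (trapezoid, 2 panels, h=1.4000): 1.239412
I_{2,0} (trapezoid, 4 panels, h=0.7000): 1.403475
I_{1,1} = 1.239412 + (1.239412 − 0.661038)/3 = 1.432203
I_{2,1} = 1.403475 + (1.403475 − 1.239412)/3 = 1.458163
I_{2,2} = 1.458163 + (1.458163 − 1.432203)/15 = 1.459894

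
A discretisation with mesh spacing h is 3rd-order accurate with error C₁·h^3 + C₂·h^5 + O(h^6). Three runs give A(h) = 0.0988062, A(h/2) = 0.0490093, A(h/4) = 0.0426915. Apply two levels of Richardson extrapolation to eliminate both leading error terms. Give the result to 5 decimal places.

First eliminate the h^3 term (factor 2^3 = 8):
  B₁ = (8·0.0490093 − 0.0988062)/7 = 0.0418955
  B₂ = (8·0.0426915 − 0.0490093)/7 = 0.0417890
Then eliminate the h^5 term (factor 2^5 = 32):
  (32·0.0417890 − 0.0418955)/31 = 0.0417856

0.04179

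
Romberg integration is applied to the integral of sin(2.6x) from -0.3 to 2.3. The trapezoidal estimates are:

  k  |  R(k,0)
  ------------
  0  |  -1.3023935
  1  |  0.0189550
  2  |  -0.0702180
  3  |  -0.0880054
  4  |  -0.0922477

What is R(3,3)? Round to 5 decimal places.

Richardson extrapolation on the trapezoidal column (denominator 4−1=3):
R(1,1) = (4·0.0189550 − (-1.3023935)) / 3 = 0.4594045
R(2,1) = -0.0702180 + (-0.0702180 − 0.0189550)/3 = -0.0999423
R(3,1) = (4·(-0.0880054) − (-0.0702180)) / 3 = -0.0939345
R(2,2) = (16·(-0.0999423) − 0.4594045) / 15 = -0.1372321
R(3,2) = -0.0939345 + (-0.0939345 − (-0.0999423))/15 = -0.0935340
R(3,3) = (64·(-0.0935340) − (-0.1372321)) / 63 = -0.0928404
(Column j=1 coincides with Simpson's rule on the same nodes.)

-0.09284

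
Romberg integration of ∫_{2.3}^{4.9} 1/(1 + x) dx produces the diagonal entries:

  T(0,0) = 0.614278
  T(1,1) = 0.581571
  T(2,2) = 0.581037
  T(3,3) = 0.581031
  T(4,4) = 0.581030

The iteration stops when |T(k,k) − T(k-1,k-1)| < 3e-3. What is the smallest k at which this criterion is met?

|T(1,1) − T(0,0)| = 0.032707 ≥ 3e-3
|T(2,2) − T(1,1)| = 0.000534 < 3e-3

k = 2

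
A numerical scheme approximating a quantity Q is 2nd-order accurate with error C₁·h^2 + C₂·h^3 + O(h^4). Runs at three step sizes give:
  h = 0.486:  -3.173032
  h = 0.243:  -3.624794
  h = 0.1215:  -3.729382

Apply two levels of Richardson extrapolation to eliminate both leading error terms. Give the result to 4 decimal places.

-3.7627

First eliminate the h^2 term (factor 2^2 = 4):
  B₁ = (4·(-3.624794) − (-3.173032))/3 = -3.775381
  B₂ = (4·(-3.729382) − (-3.624794))/3 = -3.764245
Then eliminate the h^3 term (factor 2^3 = 8):
  (8·(-3.764245) − (-3.775381))/7 = -3.762654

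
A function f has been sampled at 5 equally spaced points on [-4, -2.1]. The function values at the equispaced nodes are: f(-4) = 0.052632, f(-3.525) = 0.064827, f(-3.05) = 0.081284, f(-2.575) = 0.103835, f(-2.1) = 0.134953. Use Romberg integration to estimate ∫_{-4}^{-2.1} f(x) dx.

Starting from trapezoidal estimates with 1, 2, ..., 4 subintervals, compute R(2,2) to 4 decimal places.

0.1623

R(0,0) (trapezoid, 1 panel, h=1.9000): 0.178206
R(1,0) (trapezoid, 2 panels, h=0.9500): 0.166323
R(2,0) (trapezoid, 4 panels, h=0.4750): 0.163276
R(1,1) = 0.166323 + (0.166323 − 0.178206)/3 = 0.162362
R(2,1) = 0.163276 + (0.163276 − 0.166323)/3 = 0.162260
R(2,2) = 0.162260 + (0.162260 − 0.162362)/15 = 0.162253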